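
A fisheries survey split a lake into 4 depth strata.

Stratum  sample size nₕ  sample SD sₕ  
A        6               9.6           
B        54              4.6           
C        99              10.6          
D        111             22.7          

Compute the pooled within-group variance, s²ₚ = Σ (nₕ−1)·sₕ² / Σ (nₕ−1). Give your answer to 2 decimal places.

260.43

Degrees of freedom: 5 + 53 + 98 + 110 = 266.
Σ(nₕ−1)sₕ² = 5·92.16 + 53·21.16 + 98·112.36 + 110·515.29 = 69275.46.
s²ₚ = 69275.46 / 266 = 260.4341... → 260.43.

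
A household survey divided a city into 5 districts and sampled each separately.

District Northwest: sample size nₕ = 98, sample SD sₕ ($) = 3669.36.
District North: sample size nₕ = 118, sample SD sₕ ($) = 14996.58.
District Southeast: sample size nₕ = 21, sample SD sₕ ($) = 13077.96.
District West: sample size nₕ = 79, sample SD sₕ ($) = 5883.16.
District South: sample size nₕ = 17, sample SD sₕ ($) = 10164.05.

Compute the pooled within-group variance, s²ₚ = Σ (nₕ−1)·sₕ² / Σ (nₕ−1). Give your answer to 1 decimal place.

107903398.7

Degrees of freedom: 97 + 117 + 20 + 78 + 16 = 328.
Σ(nₕ−1)sₕ² = 97·13464202.8096 + 117·224897411.6964 + 20·171033037.7616 + 78·34611571.5856 + 16·103307912.4025 = 35392314778.3588.
s²ₚ = 35392314778.3588 / 328 = 107903398.715... → 107903398.7.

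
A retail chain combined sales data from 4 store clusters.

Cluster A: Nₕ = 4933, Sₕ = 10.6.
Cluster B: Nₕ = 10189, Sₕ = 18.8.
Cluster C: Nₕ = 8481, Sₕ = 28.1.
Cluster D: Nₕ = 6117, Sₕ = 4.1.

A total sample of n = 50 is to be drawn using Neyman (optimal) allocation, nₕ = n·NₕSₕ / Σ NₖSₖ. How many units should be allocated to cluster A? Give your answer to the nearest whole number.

5

A: NₕSₕ = 4933·10.6 = 52289.8
B: NₕSₕ = 10189·18.8 = 191553.2
C: NₕSₕ = 8481·28.1 = 238316.1
D: NₕSₕ = 6117·4.1 = 25079.7
Σ NₕSₕ = 507238.8.
n_A = 50·52289.8/507238.8 = 5.154... → 5.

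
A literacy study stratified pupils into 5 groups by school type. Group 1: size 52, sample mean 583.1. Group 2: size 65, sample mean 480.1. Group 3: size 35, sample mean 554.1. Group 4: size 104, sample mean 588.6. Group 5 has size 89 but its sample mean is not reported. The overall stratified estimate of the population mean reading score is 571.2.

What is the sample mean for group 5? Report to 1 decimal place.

617.2

N = 52 + 65 + 35 + 104 + 89 = 345.
Overall total = μ·N = 571.2·345 = 197064.
Subtract the known strata: 52·583.1 + 65·480.1 + 35·554.1 + 104·588.6 = 142135.6.
Remaining total for group 5: 197064 − 142135.6 = 54928.4.
Divide by its size: 54928.4 / 89 = 617.173... → 617.2.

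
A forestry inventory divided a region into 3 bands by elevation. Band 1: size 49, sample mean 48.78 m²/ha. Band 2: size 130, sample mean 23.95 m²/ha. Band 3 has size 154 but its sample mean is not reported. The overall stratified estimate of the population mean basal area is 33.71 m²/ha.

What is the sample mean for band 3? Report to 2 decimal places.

37.15

N = 49 + 130 + 154 = 333.
Overall total = μ·N = 33.71·333 = 11225.43.
Subtract the known strata: 49·48.78 + 130·23.95 = 5503.72.
Remaining total for band 3: 11225.43 − 5503.72 = 5721.71.
Divide by its size: 5721.71 / 154 = 37.1540... → 37.15.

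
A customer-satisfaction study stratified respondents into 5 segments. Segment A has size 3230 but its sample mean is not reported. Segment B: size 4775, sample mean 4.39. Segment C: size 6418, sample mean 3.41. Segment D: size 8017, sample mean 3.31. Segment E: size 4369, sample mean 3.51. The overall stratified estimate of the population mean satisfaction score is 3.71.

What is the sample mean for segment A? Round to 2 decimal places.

N = 3230 + 4775 + 6418 + 8017 + 4369 = 26809.
Overall total = μ·N = 3.71·26809 = 99461.39.
Subtract the known strata: 4775·4.39 + 6418·3.41 + 8017·3.31 + 4369·3.51 = 84719.09.
Remaining total for segment A: 99461.39 − 84719.09 = 14742.3.
Divide by its size: 14742.3 / 3230 = 4.5642... → 4.56.

4.56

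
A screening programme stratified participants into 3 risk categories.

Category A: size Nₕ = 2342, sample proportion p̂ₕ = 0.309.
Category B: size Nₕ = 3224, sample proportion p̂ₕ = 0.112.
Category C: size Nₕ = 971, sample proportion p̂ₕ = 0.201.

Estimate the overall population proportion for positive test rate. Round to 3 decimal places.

N = 2342 + 3224 + 971 = 6537.
Overall proportion = Σ (Nₕ/N)·p̂ₕ.
Σ Nₕp̂ₕ = 723.678 + 361.088 + 195.171 = 1279.937.
1279.937 / 6537 = 0.19580... → 0.196.

0.196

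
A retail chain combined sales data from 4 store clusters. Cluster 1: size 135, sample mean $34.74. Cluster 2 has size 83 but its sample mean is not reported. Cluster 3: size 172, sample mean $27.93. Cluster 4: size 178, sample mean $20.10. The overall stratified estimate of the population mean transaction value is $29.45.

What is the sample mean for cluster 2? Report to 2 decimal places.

N = 135 + 83 + 172 + 178 = 568.
Overall total = μ·N = 29.45·568 = 16727.6.
Subtract the known strata: 135·34.74 + 172·27.93 + 178·20.10 = 13071.66.
Remaining total for cluster 2: 16727.6 − 13071.66 = 3655.94.
Divide by its size: 3655.94 / 83 = 44.0475... → 44.05.

44.05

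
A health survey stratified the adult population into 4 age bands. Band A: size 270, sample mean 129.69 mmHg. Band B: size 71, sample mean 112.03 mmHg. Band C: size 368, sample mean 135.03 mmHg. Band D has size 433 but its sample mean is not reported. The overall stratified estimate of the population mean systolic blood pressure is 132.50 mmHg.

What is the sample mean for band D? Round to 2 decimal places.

135.46

Σ Nₕx̄ₕ = N·μ, so 433·x̄_D = 1142·132.50 − (270·129.69 + 71·112.03 + 368·135.03).
= 151315 − 92661.47 = 58653.53.
x̄_D = 58653.53 / 433 = 135.4585... → 135.46.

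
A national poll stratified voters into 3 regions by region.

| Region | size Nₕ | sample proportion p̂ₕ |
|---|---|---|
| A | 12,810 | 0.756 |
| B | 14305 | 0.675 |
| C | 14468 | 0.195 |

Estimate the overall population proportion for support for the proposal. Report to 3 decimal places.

0.533

Wₕ = Nₕ/N with N = 41583: 0.3081, 0.3440, 0.3479.
p̂_st = 0.3081·0.756 + 0.3440·0.675 + 0.3479·0.195 ≈ 0.53295... → 0.533.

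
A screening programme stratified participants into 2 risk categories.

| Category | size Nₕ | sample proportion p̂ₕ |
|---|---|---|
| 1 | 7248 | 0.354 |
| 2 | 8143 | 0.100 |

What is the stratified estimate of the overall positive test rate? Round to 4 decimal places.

N = 7248 + 8143 = 15391.
Overall proportion = Σ (Nₕ/N)·p̂ₕ.
Σ Nₕp̂ₕ = 2565.792 + 814.3 = 3380.092.
3380.092 / 15391 = 0.219615... → 0.2196.

0.2196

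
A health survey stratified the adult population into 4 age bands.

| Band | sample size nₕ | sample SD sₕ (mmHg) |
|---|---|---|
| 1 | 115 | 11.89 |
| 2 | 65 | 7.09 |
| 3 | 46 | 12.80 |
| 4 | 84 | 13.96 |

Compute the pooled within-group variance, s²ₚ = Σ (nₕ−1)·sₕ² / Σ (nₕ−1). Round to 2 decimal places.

140.14

1: (115−1)·11.89² = 114·141.3721 = 16116.4194
2: (65−1)·7.09² = 64·50.2681 = 3217.1584
3: (46−1)·12.80² = 45·163.84 = 7372.8
4: (84−1)·13.96² = 83·194.8816 = 16175.1728
Numerator = 42881.5506; denominator = Σ(nₕ−1) = 306.
s²ₚ = 42881.5506/306 = 140.1358... → 140.14.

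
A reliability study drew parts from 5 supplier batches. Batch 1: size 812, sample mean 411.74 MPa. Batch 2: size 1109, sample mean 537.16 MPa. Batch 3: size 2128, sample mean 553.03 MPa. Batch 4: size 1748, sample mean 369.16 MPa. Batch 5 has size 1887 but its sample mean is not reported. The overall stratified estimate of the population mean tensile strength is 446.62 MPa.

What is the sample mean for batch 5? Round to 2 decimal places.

N = 812 + 1109 + 2128 + 1748 + 1887 = 7684.
Overall total = μ·N = 446.62·7684 = 3431828.08.
Subtract the known strata: 812·411.74 + 1109·537.16 + 2128·553.03 + 1748·369.16 = 2752182.84.
Remaining total for batch 5: 3431828.08 − 2752182.84 = 679645.24.
Divide by its size: 679645.24 / 1887 = 360.1724... → 360.17.

360.17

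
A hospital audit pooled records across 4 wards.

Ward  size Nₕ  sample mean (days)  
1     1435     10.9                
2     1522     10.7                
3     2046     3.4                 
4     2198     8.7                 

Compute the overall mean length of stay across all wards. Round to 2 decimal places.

8.06

N = 1435 + 1522 + 2046 + 2198 = 7201.
Overall mean = Σ (Nₕ/N)·x̄ₕ — weight by population share, not a simple average.
Σ Nₕx̄ₕ = 1435·10.9 + 1522·10.7 + 2046·3.4 + 2198·8.7 = 15641.5 + 16285.4 + 6956.4 + 19122.6 = 58005.9.
Divide by N: 58005.9 / 7201 = 8.0553... → 8.06.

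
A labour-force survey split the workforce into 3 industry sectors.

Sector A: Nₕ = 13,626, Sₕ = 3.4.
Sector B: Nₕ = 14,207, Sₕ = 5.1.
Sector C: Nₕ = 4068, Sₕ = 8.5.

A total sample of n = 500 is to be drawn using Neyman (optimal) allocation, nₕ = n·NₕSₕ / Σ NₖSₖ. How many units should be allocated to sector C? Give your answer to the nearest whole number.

113

Σ NₕSₕ = 13626·3.4 + 14207·5.1 + 4068·8.5 = 153362.1.
Share for C: 34578/153362.1 = 0.22547.
n_C = 500 × 0.22547 = 112.733... → 113.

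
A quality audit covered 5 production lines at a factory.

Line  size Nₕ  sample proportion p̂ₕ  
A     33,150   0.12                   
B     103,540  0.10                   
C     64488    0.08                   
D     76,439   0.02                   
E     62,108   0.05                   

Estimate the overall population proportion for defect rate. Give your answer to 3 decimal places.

0.071

N = 33150 + 103540 + 64488 + 76439 + 62108 = 339725.
Overall proportion = Σ (Nₕ/N)·p̂ₕ.
Σ Nₕp̂ₕ = 3978 + 10354 + 5159.04 + 1528.78 + 3105.4 = 24125.22.
24125.22 / 339725 = 0.07101... → 0.071.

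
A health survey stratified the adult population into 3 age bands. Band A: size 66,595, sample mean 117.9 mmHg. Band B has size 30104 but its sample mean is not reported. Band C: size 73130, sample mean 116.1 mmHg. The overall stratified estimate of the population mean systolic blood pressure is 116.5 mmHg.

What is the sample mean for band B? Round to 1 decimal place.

114.4

N = 66595 + 30104 + 73130 = 169829.
Overall total = μ·N = 116.5·169829 = 19785078.5.
Subtract the known strata: 66595·117.9 + 73130·116.1 = 16341943.5.
Remaining total for band B: 19785078.5 − 16341943.5 = 3443135.
Divide by its size: 3443135 / 30104 = 114.375... → 114.4.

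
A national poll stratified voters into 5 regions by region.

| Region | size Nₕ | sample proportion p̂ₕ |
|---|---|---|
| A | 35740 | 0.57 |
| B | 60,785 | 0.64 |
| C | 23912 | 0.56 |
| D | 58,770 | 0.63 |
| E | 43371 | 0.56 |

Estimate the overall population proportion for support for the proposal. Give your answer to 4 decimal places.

Wₕ = Nₕ/N with N = 222578: 0.1606, 0.2731, 0.1074, 0.2640, 0.1949.
p̂_st = 0.1606·0.57 + 0.2731·0.64 + 0.1074·0.56 + 0.2640·0.63 + 0.1949·0.56 ≈ 0.601936... → 0.6019.

0.6019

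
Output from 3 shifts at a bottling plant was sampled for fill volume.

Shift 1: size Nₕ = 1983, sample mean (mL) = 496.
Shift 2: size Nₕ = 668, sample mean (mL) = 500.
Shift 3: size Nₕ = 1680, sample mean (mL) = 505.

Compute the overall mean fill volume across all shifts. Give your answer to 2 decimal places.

500.11

x̄_st = (Σ Nₕx̄ₕ) / (Σ Nₕ) = (1983·496 + 668·500 + 1680·505) / 4331
= 2165968 / 4331 = 500.1081... → 500.11.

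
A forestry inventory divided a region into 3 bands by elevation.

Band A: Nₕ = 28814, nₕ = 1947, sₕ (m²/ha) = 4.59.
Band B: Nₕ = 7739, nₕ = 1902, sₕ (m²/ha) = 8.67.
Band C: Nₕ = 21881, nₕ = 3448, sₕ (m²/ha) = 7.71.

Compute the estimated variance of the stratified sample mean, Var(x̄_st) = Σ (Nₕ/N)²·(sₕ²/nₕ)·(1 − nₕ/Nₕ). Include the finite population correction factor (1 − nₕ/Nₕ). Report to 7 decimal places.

0.0050126

N = 58434; Wₕ = Nₕ/N.
band A: (28814/58434)²·4.59²/1947·(1 − 1947/28814) = 0.0024533014
band B: (7739/58434)²·8.67²/1902·(1 − 1902/7739) = 0.0005228426
band C: (21881/58434)²·7.71²/3448·(1 − 3448/21881) = 0.0020364486
Sum = 0.0050125927 → 0.0050126.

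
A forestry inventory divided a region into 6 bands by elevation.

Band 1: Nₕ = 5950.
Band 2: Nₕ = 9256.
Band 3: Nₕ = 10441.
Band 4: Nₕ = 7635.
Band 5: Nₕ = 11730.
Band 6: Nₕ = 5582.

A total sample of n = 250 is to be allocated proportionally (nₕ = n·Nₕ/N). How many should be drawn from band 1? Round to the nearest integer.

N = 5950 + 9256 + 10441 + 7635 + 11730 + 5582 = 50594.
n_1 = 250·5950/50594 = 29.401... → 29.

29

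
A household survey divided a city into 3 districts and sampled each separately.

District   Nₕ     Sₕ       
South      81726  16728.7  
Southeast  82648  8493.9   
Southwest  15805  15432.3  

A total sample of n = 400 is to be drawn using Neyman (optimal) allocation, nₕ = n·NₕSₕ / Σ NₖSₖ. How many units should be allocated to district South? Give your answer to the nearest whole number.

Σ NₕSₕ = 81726·16728.7 + 82648·8493.9 + 15805·15432.3 = 2313081084.9.
Share for South: 1367169736.2/2313081084.9 = 0.59106.
n_South = 400 × 0.59106 = 236.424... → 236.

236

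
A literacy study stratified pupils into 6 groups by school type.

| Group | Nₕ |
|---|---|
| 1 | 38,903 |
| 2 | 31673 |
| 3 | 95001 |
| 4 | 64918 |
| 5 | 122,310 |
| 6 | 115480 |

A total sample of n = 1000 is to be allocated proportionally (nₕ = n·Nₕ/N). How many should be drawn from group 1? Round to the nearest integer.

83

Share of group 1 = 38903/468285 = 0.08308.
Allocate 1000 × 0.08308 = 83.075... → 83.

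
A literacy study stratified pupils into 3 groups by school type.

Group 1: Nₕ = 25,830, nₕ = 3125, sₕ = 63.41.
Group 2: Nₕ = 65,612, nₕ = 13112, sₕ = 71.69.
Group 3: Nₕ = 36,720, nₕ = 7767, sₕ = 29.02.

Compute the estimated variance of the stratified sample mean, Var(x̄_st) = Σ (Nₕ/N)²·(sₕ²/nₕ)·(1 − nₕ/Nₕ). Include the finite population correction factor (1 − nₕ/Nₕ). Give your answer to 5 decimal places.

0.13516

N = 128162. Term for each stratum: Wₕ²sₕ²/nₕ·(1−nₕ/Nₕ).
Var(x̄_st) = 0.04594020 + 0.08220008 + 0.00701809 = 0.13515837 → 0.13516.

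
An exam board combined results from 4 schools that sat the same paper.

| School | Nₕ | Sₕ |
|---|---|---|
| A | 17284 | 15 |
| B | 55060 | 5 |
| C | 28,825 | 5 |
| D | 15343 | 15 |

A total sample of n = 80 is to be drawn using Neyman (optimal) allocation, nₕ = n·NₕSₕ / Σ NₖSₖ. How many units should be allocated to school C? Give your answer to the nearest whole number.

13

A: NₕSₕ = 17284·15 = 259260
B: NₕSₕ = 55060·5 = 275300
C: NₕSₕ = 28825·5 = 144125
D: NₕSₕ = 15343·15 = 230145
Σ NₕSₕ = 908830.
n_C = 80·144125/908830 = 12.687... → 13.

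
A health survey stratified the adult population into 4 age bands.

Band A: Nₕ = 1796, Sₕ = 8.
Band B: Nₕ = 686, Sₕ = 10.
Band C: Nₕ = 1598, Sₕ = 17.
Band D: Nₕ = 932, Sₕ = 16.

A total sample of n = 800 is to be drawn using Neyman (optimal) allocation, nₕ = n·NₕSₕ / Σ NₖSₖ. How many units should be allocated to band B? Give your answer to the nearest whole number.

87

A: NₕSₕ = 1796·8 = 14368
B: NₕSₕ = 686·10 = 6860
C: NₕSₕ = 1598·17 = 27166
D: NₕSₕ = 932·16 = 14912
Σ NₕSₕ = 63306.
n_B = 800·6860/63306 = 86.690... → 87.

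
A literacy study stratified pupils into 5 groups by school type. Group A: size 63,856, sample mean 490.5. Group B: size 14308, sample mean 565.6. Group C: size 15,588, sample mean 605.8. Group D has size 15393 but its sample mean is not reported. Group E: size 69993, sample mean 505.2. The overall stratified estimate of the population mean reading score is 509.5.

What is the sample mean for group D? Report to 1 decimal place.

Σ Nₕx̄ₕ = N·μ, so 15393·x̄_D = 179138·509.5 − (63856·490.5 + 14308·565.6 + 15588·605.8 + 69993·505.2).
= 91270811 − 84217646.8 = 7053164.2.
x̄_D = 7053164.2 / 15393 = 458.206... → 458.2.

458.2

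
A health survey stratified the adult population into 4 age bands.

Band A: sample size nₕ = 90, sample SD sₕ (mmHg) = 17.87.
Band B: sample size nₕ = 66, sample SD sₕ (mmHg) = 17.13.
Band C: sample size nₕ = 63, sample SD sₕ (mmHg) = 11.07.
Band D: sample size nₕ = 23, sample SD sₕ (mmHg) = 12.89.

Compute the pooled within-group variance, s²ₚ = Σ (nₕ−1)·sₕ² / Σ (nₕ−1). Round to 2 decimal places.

246.84

Degrees of freedom: 89 + 65 + 62 + 22 = 238.
Σ(nₕ−1)sₕ² = 89·319.3369 + 65·293.4369 + 62·122.5449 + 22·166.1521 = 58747.5126.
s²ₚ = 58747.5126 / 238 = 246.8383... → 246.84.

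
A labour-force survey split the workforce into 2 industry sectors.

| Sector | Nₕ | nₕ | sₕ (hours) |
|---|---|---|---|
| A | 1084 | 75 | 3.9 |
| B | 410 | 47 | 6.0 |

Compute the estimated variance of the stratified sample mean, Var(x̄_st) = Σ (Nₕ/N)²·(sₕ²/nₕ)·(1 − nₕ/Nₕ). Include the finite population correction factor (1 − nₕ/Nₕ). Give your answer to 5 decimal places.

0.15045

N = 1494; Wₕ = Nₕ/N.
sector A: (1084/1494)²·3.9²/75·(1 − 75/1084) = 0.09937730
sector B: (410/1494)²·6.0²/47·(1 − 47/410) = 0.05107330
Sum = 0.15045060 → 0.15045.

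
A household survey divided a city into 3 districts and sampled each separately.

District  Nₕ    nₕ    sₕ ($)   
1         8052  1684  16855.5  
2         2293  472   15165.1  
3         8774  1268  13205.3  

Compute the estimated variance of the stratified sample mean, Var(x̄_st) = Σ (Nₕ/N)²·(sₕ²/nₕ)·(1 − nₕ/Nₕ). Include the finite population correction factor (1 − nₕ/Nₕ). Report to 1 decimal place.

N = 19119; Wₕ = Nₕ/N.
district 1: (8052/19119)²·16855.5²/1684·(1 − 1684/8052) = 23665.6080
district 2: (2293/19119)²·15165.1²/472·(1 − 472/2293) = 5565.8592
district 3: (8774/19119)²·13205.3²/1268·(1 − 1268/8774) = 24777.2518
Sum = 54008.7190 → 54008.7.

54008.7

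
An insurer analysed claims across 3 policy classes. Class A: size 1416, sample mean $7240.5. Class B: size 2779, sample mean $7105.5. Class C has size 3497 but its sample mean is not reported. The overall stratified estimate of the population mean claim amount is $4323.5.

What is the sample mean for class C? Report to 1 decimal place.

Σ Nₕx̄ₕ = N·μ, so 3497·x̄_C = 7692·4323.5 − (1416·7240.5 + 2779·7105.5).
= 33256362 − 29998732.5 = 3257629.5.
x̄_C = 3257629.5 / 3497 = 931.550... → 931.5.

931.5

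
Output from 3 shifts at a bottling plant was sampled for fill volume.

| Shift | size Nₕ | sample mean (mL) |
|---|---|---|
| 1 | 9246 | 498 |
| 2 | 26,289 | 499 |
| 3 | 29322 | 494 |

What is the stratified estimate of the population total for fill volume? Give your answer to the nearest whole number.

32207787

1: 9246·498 = 4604508
2: 26289·499 = 13118211
3: 29322·494 = 14485068
τ̂ = Σ Nₕx̄ₕ = 32207787.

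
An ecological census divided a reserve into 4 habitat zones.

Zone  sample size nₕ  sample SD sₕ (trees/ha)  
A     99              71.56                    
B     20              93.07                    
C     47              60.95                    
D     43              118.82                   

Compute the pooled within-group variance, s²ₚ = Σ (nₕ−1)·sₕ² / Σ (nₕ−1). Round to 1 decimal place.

Degrees of freedom: 98 + 19 + 46 + 42 = 205.
Σ(nₕ−1)sₕ² = 98·5120.8336 + 19·8662.0249 + 46·3714.9025 + 42·14118.1924 = 1430269.7617.
s²ₚ = 1430269.7617 / 205 = 6976.926... → 6976.9.

6976.9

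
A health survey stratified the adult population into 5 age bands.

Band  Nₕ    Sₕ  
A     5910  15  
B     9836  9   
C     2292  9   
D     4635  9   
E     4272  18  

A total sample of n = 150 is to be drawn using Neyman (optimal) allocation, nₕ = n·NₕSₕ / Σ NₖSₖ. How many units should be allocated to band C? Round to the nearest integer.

A: NₕSₕ = 5910·15 = 88650
B: NₕSₕ = 9836·9 = 88524
C: NₕSₕ = 2292·9 = 20628
D: NₕSₕ = 4635·9 = 41715
E: NₕSₕ = 4272·18 = 76896
Σ NₕSₕ = 316413.
n_C = 150·20628/316413 = 9.779... → 10.

10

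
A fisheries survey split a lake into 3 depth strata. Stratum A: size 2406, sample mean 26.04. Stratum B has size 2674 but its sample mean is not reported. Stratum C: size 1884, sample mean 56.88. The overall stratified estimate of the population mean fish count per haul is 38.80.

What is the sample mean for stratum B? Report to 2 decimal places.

N = 2406 + 2674 + 1884 = 6964.
Overall total = μ·N = 38.80·6964 = 270203.2.
Subtract the known strata: 2406·26.04 + 1884·56.88 = 169814.16.
Remaining total for stratum B: 270203.2 − 169814.16 = 100389.04.
Divide by its size: 100389.04 / 2674 = 37.5426... → 37.54.

37.54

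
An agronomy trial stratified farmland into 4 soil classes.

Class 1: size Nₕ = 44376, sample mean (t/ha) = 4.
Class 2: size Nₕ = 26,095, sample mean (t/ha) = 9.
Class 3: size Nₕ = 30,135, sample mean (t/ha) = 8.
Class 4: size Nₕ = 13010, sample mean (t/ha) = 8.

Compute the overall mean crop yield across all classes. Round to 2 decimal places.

N = 113616; weights Wₕ = Nₕ/N = (0.3906, 0.2297, 0.2652, 0.1145).
x̄_st = Σ Wₕ·x̄ₕ = 0.3906·4 + 0.2297·9 + 0.2652·8 + 0.1145·8 ≈ 6.6674...
→ 6.67.

6.67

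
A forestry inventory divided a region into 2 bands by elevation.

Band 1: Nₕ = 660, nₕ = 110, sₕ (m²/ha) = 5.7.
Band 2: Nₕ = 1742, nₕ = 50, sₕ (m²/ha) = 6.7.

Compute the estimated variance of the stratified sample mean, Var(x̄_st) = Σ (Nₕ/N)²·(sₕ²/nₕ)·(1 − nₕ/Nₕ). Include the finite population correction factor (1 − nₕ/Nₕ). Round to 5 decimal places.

N = 2402; Wₕ = Nₕ/N.
band 1: (660/2402)²·5.7²/110·(1 − 110/660) = 0.01858308
band 2: (1742/2402)²·6.7²/50·(1 − 50/1742) = 0.45865075
Sum = 0.47723382 → 0.47723.

0.47723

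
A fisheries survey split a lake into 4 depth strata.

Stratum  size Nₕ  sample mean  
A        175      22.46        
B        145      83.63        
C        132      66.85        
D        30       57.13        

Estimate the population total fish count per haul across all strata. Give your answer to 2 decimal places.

A: 175·22.46 = 3930.5
B: 145·83.63 = 12126.35
C: 132·66.85 = 8824.2
D: 30·57.13 = 1713.9
τ̂ = Σ Nₕx̄ₕ = 26594.95.

26594.95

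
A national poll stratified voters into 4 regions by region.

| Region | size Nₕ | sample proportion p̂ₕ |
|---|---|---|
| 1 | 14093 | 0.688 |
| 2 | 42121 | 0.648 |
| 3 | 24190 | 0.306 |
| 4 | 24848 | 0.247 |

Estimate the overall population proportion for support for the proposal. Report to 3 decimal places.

N = 14093 + 42121 + 24190 + 24848 = 105252.
Overall proportion = Σ (Nₕ/N)·p̂ₕ.
Σ Nₕp̂ₕ = 9695.984 + 27294.408 + 7402.14 + 6137.456 = 50529.988.
50529.988 / 105252 = 0.48009... → 0.480.

0.480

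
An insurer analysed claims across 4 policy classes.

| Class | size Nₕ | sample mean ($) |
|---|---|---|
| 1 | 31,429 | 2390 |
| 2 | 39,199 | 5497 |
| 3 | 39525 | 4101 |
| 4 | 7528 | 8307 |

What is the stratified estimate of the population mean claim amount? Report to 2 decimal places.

4378.10

x̄_st = (Σ Nₕx̄ₕ) / (Σ Nₕ) = (31429·2390 + 39199·5497 + 39525·4101 + 7528·8307) / 117681
= 515219334 / 117681 = 4378.1013... → 4378.10.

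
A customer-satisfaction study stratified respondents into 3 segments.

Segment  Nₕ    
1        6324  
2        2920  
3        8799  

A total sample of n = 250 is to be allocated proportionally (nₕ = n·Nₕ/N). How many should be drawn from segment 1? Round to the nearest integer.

Share of segment 1 = 6324/18043 = 0.35050.
Allocate 250 × 0.35050 = 87.624... → 88.

88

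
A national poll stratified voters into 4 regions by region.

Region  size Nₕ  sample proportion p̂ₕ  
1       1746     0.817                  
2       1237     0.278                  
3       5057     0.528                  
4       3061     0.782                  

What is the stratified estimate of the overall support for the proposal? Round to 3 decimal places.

N = 1746 + 1237 + 5057 + 3061 = 11101.
Overall proportion = Σ (Nₕ/N)·p̂ₕ.
Σ Nₕp̂ₕ = 1426.482 + 343.886 + 2670.096 + 2393.702 = 6834.166.
6834.166 / 11101 = 0.61564... → 0.616.

0.616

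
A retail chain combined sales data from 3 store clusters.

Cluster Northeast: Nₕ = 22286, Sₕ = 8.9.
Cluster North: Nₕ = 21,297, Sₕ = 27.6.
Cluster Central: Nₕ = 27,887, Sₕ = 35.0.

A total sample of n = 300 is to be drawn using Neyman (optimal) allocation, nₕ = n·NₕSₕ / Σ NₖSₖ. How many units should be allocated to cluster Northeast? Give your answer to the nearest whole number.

Northeast: NₕSₕ = 22286·8.9 = 198345.4
North: NₕSₕ = 21297·27.6 = 587797.2
Central: NₕSₕ = 27887·35.0 = 976045
Σ NₕSₕ = 1762187.6.
n_Northeast = 300·198345.4/1762187.6 = 33.767... → 34.

34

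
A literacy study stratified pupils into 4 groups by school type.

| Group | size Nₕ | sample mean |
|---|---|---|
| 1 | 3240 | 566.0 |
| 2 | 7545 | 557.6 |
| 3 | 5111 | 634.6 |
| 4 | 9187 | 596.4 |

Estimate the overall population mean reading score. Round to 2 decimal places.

N = 25083; weights Wₕ = Nₕ/N = (0.1292, 0.3008, 0.2038, 0.3663).
x̄_st = Σ Wₕ·x̄ₕ = 0.1292·566.0 + 0.3008·557.6 + 0.2038·634.6 + 0.3663·596.4 ≈ 588.5859...
→ 588.59.

588.59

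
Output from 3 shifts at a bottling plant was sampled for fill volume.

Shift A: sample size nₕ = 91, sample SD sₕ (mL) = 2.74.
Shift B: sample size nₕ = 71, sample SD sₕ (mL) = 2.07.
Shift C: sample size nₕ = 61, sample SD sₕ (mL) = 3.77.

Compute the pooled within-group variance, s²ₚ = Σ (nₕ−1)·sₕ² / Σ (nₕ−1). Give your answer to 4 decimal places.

A: (91−1)·2.74² = 90·7.5076 = 675.684
B: (71−1)·2.07² = 70·4.2849 = 299.943
C: (61−1)·3.77² = 60·14.2129 = 852.774
Numerator = 1828.401; denominator = Σ(nₕ−1) = 220.
s²ₚ = 1828.401/220 = 8.310914... → 8.3109.

8.3109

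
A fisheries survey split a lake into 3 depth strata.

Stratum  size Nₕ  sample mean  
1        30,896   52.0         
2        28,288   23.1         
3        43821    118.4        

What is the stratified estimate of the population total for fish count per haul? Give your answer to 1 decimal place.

7448451.2

Population total = Σ Nₕ·x̄ₕ (each stratum's size times its mean).
30896·52.0 + 28288·23.1 + 43821·118.4 = 1606592 + 653452.8 + 5188406.4 = 7448451.2.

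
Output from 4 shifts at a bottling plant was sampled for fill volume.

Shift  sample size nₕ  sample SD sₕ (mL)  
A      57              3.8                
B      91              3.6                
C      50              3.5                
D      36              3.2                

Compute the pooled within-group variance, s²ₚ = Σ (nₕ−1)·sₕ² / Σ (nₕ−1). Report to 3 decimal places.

Degrees of freedom: 56 + 90 + 49 + 35 = 230.
Σ(nₕ−1)sₕ² = 56·14.44 + 90·12.96 + 49·12.25 + 35·10.24 = 2933.69.
s²ₚ = 2933.69 / 230 = 12.75517... → 12.755.

12.755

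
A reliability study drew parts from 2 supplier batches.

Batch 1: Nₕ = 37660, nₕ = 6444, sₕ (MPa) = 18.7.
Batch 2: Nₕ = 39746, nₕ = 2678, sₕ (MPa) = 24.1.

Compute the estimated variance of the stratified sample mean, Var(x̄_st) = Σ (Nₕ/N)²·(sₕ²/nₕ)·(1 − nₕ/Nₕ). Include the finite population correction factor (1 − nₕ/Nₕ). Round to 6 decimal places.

N = 77406. Term for each stratum: Wₕ²sₕ²/nₕ·(1−nₕ/Nₕ).
Var(x̄_st) = 0.010647214 + 0.053329418 = 0.063976632 → 0.063977.

0.063977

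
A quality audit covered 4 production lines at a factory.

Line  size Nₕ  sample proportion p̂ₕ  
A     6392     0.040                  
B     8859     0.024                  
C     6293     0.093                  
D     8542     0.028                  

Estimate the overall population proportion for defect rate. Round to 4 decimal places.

0.0430

N = 6392 + 8859 + 6293 + 8542 = 30086.
Overall proportion = Σ (Nₕ/N)·p̂ₕ.
Σ Nₕp̂ₕ = 255.68 + 212.616 + 585.249 + 239.176 = 1292.721.
1292.721 / 30086 = 0.042968... → 0.0430.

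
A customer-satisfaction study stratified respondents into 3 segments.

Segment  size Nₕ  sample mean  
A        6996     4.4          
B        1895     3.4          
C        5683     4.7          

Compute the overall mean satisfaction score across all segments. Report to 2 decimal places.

4.39

x̄_st = (Σ Nₕx̄ₕ) / (Σ Nₕ) = (6996·4.4 + 1895·3.4 + 5683·4.7) / 14574
= 63935.5 / 14574 = 4.3870... → 4.39.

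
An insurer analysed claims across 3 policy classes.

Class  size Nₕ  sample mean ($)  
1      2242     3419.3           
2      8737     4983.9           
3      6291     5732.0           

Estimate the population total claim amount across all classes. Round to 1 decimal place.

Population total = Σ Nₕ·x̄ₕ (each stratum's size times its mean).
2242·3419.3 + 8737·4983.9 + 6291·5732.0 = 7666070.6 + 43544334.3 + 36060012 = 87270416.9.

87270416.9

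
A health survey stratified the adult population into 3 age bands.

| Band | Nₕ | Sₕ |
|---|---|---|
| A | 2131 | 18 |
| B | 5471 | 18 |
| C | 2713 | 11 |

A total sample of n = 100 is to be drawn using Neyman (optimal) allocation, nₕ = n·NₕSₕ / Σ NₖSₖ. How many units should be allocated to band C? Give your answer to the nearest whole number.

Σ NₕSₕ = 2131·18 + 5471·18 + 2713·11 = 166679.
Share for C: 29843/166679 = 0.17904.
n_C = 100 × 0.17904 = 17.904... → 18.

18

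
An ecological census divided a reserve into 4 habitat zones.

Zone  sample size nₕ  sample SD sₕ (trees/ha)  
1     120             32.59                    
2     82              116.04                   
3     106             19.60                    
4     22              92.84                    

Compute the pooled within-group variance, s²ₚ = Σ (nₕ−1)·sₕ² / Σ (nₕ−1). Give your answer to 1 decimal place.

1: (120−1)·32.59² = 119·1062.1081 = 126390.8639
2: (82−1)·116.04² = 81·13465.2816 = 1090687.8096
3: (106−1)·19.60² = 105·384.16 = 40336.8
4: (22−1)·92.84² = 21·8619.2656 = 181004.5776
Numerator = 1438420.0511; denominator = Σ(nₕ−1) = 326.
s²ₚ = 1438420.0511/326 = 4412.331... → 4412.3.

4412.3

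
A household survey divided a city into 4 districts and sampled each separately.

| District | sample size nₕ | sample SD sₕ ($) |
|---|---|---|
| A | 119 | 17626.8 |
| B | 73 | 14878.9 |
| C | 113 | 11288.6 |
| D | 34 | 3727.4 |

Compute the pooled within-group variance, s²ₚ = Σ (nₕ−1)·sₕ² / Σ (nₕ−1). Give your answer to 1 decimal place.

Degrees of freedom: 118 + 72 + 112 + 33 = 335.
Σ(nₕ−1)sₕ² = 118·310704078.24 + 72·221381665.21 + 112·127432489.96 + 33·13893510.76 = 67333485858.04.
s²ₚ = 67333485858.04 / 335 = 200995480.173... → 200995480.2.

200995480.2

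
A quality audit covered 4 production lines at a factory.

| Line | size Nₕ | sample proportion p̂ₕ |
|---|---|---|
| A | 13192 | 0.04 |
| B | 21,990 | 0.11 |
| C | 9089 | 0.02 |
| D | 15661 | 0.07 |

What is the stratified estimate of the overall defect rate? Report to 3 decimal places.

Wₕ = Nₕ/N with N = 59932: 0.2201, 0.3669, 0.1517, 0.2613.
p̂_st = 0.2201·0.04 + 0.3669·0.11 + 0.1517·0.02 + 0.2613·0.07 ≈ 0.07049... → 0.070.

0.070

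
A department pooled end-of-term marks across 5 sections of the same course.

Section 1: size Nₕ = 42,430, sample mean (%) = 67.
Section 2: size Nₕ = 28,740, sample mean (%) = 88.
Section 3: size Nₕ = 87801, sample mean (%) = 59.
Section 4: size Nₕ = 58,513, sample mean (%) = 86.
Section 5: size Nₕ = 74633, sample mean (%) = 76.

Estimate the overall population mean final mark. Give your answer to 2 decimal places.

72.77

N = 292117; weights Wₕ = Nₕ/N = (0.1453, 0.0984, 0.3006, 0.2003, 0.2555).
x̄_st = Σ Wₕ·x̄ₕ = 0.1453·67 + 0.0984·88 + 0.3006·59 + 0.2003·86 + 0.2555·76 ≈ 72.7668...
→ 72.77.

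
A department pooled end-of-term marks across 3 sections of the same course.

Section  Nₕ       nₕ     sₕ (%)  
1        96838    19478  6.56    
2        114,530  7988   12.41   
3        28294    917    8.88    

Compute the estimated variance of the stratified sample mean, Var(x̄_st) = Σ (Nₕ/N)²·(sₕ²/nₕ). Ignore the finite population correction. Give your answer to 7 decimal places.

0.0059622

N = 239662. Term for each stratum: Wₕ²sₕ²/nₕ.
Var(x̄_st) = 0.0003607087 + 0.0044029694 + 0.0011985246 = 0.0059622027 → 0.0059622.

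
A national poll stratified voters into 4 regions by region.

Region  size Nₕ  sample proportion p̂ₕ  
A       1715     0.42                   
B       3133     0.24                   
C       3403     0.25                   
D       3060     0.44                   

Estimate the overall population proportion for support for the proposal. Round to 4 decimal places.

0.3244

N = 1715 + 3133 + 3403 + 3060 = 11311.
Overall proportion = Σ (Nₕ/N)·p̂ₕ.
Σ Nₕp̂ₕ = 720.3 + 751.92 + 850.75 + 1346.4 = 3669.37.
3669.37 / 11311 = 0.324407... → 0.3244.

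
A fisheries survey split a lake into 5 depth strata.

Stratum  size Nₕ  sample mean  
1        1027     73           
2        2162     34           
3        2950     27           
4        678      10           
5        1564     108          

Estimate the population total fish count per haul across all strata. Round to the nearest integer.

403821

1: 1027·73 = 74971
2: 2162·34 = 73508
3: 2950·27 = 79650
4: 678·10 = 6780
5: 1564·108 = 168912
τ̂ = Σ Nₕx̄ₕ = 403821.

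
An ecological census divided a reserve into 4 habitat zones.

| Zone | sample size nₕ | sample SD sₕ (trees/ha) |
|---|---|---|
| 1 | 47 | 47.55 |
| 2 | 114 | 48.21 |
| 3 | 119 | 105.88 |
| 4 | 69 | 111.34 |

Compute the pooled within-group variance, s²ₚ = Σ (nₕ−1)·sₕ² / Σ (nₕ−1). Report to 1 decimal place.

Degrees of freedom: 46 + 113 + 118 + 68 = 345.
Σ(nₕ−1)sₕ² = 46·2261.0025 + 113·2324.2041 + 118·11210.5744 + 68·12396.5956 = 2532457.4583.
s²ₚ = 2532457.4583 / 345 = 7340.456... → 7340.5.

7340.5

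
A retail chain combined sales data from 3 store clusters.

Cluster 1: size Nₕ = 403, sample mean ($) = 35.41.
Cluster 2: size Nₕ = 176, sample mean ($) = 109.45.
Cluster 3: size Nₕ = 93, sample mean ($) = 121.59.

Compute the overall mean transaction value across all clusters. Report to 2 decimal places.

66.73

x̄_st = (Σ Nₕx̄ₕ) / (Σ Nₕ) = (403·35.41 + 176·109.45 + 93·121.59) / 672
= 44841.3 / 672 = 66.7281... → 66.73.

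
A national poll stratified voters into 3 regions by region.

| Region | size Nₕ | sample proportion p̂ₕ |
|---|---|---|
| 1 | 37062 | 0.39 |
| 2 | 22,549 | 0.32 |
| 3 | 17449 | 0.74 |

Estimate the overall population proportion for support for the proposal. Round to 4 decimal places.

Wₕ = Nₕ/N with N = 77060: 0.4809, 0.2926, 0.2264.
p̂_st = 0.4809·0.39 + 0.2926·0.32 + 0.2264·0.74 ≈ 0.448769... → 0.4488.

0.4488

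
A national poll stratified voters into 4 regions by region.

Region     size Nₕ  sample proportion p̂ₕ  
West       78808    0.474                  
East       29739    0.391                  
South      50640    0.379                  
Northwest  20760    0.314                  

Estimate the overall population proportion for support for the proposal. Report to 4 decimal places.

0.4151

Wₕ = Nₕ/N with N = 179947: 0.4380, 0.1653, 0.2814, 0.1154.
p̂_st = 0.4380·0.474 + 0.1653·0.391 + 0.2814·0.379 + 0.1154·0.314 ≈ 0.415090... → 0.4151.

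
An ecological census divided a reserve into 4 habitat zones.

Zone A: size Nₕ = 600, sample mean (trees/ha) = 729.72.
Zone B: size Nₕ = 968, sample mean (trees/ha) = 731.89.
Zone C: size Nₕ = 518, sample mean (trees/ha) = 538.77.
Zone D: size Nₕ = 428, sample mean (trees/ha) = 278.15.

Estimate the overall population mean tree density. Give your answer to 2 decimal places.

614.33

x̄_st = (Σ Nₕx̄ₕ) / (Σ Nₕ) = (600·729.72 + 968·731.89 + 518·538.77 + 428·278.15) / 2514
= 1544432.58 / 2514 = 614.3328... → 614.33.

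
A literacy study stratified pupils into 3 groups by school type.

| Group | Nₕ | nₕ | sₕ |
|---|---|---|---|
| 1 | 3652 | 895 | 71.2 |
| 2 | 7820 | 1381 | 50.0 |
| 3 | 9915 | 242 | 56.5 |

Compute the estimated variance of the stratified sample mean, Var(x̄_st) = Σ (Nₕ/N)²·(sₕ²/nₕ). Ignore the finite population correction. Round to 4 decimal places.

N = 21387. Term for each stratum: Wₕ²sₕ²/nₕ.
Var(x̄_st) = 0.1651577 + 0.2420249 + 2.8350925 = 3.2422751 → 3.2423.

3.2423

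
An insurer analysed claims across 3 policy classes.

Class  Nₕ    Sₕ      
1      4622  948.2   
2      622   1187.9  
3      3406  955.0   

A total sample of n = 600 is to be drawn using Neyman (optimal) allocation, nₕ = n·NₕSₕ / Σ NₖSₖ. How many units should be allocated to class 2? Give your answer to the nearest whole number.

Σ NₕSₕ = 4622·948.2 + 622·1187.9 + 3406·955.0 = 8374184.2.
Share for 2: 738873.8/8374184.2 = 0.08823.
n_2 = 600 × 0.08823 = 52.939... → 53.

53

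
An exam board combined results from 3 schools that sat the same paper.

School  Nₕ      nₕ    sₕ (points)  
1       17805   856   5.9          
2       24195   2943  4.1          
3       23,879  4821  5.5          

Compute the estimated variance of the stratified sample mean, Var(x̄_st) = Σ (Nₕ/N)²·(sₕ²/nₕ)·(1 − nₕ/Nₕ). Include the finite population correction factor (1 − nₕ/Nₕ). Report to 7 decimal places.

N = 65879; Wₕ = Nₕ/N.
school 1: (17805/65879)²·5.9²/856·(1 − 856/17805) = 0.0028276283
school 2: (24195/65879)²·4.1²/2943·(1 − 2943/24195) = 0.0006767198
school 3: (23879/65879)²·5.5²/4821·(1 − 4821/23879) = 0.0006579421
Sum = 0.0041622903 → 0.0041623.

0.0041623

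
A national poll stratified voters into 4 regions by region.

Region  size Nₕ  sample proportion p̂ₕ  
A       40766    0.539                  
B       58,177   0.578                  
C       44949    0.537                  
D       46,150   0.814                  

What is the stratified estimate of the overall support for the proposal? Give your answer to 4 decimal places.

0.6172

Wₕ = Nₕ/N with N = 190042: 0.2145, 0.3061, 0.2365, 0.2428.
p̂_st = 0.2145·0.539 + 0.3061·0.578 + 0.2365·0.537 + 0.2428·0.814 ≈ 0.617247... → 0.6172.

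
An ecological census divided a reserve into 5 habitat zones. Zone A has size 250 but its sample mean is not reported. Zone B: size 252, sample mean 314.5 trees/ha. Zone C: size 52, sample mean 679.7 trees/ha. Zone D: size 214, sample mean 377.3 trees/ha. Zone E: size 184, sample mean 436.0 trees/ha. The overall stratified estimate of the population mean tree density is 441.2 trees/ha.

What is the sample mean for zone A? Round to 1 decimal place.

577.8

Σ Nₕx̄ₕ = N·μ, so 250·x̄_A = 952·441.2 − (252·314.5 + 52·679.7 + 214·377.3 + 184·436.0).
= 420022.4 − 275564.6 = 144457.8.
x̄_A = 144457.8 / 250 = 577.831... → 577.8.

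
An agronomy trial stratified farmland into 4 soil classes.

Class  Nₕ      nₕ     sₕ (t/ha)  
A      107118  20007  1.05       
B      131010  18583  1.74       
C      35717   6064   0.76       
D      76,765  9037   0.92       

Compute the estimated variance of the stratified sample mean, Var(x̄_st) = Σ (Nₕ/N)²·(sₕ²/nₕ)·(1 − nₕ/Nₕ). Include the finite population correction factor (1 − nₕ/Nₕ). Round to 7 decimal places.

N = 350610; Wₕ = Nₕ/N.
class A: (107118/350610)²·1.05²/20007·(1 − 20007/107118) = 0.0000041830
class B: (131010/350610)²·1.74²/18583·(1 − 18583/131010) = 0.0000195213
class C: (35717/350610)²·0.76²/6064·(1 − 6064/35717) = 0.0000008207
class D: (76765/350610)²·0.92²/9037·(1 − 9037/76765) = 0.0000039613
Sum = 0.0000284862 → 0.0000285.

0.0000285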